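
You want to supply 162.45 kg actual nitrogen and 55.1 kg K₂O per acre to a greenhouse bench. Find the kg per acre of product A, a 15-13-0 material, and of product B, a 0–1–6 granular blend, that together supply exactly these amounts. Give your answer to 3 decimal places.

1083.000 kg product A, 918.333 kg product B

Per-acre balance (a = product A, b = product B):
N: 0.15·a + 0·b = 162.45
K₂O: 0·a + 0.06·b = 55.1
Solving simultaneously: a = 1083, b = 918.3333.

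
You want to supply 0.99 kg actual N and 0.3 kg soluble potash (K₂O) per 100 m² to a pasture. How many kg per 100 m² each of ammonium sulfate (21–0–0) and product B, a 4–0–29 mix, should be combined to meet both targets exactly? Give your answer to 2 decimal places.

With a, b = kg per 100 m² of ammonium sulfate and product B:
N: 0.21·a + 0.04·b = 0.99
K₂O: 0·a + 0.29·b = 0.3
Solving simultaneously: a = 4.51724, b = 1.03448.

4.52 kg ammonium sulfate, 1.03 kg product B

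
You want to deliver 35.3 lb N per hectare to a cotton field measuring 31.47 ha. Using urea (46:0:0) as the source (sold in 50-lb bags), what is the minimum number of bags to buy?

Product per hectare = 35.3 / 46% = 76.7391 lb.
Total product = 76.7391 × 31.47 = 2414.98 lb.
Bags = ⌈2414.98 / 50⌉ = 49.

49 bags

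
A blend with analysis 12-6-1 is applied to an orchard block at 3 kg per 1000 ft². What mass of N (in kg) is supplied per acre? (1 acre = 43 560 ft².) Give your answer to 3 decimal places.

nitrogen per 1000 ft² = 3 × 12% = 0.36 kg.
Convert to per acre: 0.36 × 43.56 = 15.6816 kg.

15.682 kg N per acre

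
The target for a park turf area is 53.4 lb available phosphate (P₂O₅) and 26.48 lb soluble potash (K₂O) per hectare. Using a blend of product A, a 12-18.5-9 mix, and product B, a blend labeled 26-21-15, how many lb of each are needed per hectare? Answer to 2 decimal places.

Per-hectare balance (a = product A, b = product B):
P₂O₅: 0.185·a + 0.21·b = 53.4
K₂O: 0.09·a + 0.15·b = 26.48
From row1: a = (53.4 − 0.21·b) / 0.185.
Into row2: 0.09·(53.4 − 0.21·b)/0.185 + 0.15·b = 26.48 → b = 10.4859, a = 276.746.

276.75 lb product A, 10.49 lb product B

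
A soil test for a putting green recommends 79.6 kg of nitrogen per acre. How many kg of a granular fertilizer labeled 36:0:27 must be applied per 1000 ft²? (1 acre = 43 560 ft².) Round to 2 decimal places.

5.08 kg of product per thousand sq ft

Product per acre = 79.6 / 36% = 221.111 kg.
Convert to per 1000 ft²: 221.111 × 0.0229568 = 5.07601 kg.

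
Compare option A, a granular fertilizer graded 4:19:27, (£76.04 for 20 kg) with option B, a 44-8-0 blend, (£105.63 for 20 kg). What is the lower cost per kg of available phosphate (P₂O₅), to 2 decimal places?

option A: P₂O₅ per bag = 20 × 19% = 3.8 kg; cost = 76.04 / 3.8 = £20.0105/kg P₂O₅.
option B: P₂O₅ per bag = 20 × 8% = 1.6 kg; cost = 105.63 / 1.6 = £66.0187/kg P₂O₅.
option A is cheaper.

£20.01 per kg P₂O₅ (option A)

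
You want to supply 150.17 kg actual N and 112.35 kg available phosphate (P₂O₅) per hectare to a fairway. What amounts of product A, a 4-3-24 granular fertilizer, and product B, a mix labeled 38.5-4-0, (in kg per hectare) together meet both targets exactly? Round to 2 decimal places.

Let a = kg of product A, b = kg of product B (per hectare).
N: 0.04·a + 0.385·b = 150.17
P₂O₅: 0.03·a + 0.04·b = 112.35
Solving simultaneously: a = 3743.513, b = 1.11558.

3743.51 kg product A, 1.12 kg product B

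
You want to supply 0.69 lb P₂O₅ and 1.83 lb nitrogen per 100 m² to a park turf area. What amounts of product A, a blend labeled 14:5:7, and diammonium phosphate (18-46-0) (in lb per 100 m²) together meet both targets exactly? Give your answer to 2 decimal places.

With a, b = lb per 100 m² of product A and diammonium phosphate:
P₂O₅: 0.05·a + 0.46·b = 0.69
N: 0.14·a + 0.18·b = 1.83
Solving simultaneously: a = 12.9531, b = 0.0920578.

12.95 lb product A, 0.09 lb diammonium phosphate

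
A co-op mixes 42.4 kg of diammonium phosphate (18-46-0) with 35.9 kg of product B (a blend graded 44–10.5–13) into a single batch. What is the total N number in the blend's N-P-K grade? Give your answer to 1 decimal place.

Total mass = 42.4 + 35.9 = 78.3 kg.
N mass = 18%×42.4 + 44%×35.9 = 23.428 kg.
% N = 23.428 / 78.3 = 29.9208%.

29.9% N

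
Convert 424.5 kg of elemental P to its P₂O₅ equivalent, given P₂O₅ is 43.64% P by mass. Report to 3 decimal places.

972.731 kg P₂O₅

P₂O₅ = 424.5 / 0.4364 = 972.7314 kg.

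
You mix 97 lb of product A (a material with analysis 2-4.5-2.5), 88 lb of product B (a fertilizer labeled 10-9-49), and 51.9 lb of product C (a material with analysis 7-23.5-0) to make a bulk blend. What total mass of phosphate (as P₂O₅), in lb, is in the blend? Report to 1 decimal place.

P₂O₅ mass = 4.5%×97 + 9%×88 + 23.5%×51.9 = 24.4815 lb.

24.5 lb P₂O₅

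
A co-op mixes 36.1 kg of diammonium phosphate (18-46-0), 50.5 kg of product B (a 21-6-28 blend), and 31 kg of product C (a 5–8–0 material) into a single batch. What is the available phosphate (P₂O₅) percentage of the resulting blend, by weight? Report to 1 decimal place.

18.8% P₂O₅

Total mass = 36.1 + 50.5 + 31 = 117.6 kg.
P₂O₅ mass = 46%×36.1 + 6%×50.5 + 8%×31 = 22.116 kg.
% P₂O₅ = 22.116 / 117.6 = 18.8061%.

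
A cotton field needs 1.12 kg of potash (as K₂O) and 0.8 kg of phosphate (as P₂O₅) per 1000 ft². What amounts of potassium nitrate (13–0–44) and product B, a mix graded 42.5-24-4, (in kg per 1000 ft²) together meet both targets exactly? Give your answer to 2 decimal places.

2.24 kg potassium nitrate, 3.33 kg product B

Per-1000 ft² balance (a = potassium nitrate, b = product B):
K₂O: 0.44·a + 0.04·b = 1.12
P₂O₅: 0·a + 0.24·b = 0.8
Solving simultaneously: a = 2.24242, b = 3.33333.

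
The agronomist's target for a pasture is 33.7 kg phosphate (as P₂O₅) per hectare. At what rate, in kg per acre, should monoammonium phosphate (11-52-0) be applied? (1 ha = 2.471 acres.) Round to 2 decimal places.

26.23 kg of product per acre

Product per hectare = 33.7 / 52% = 64.8077 kg.
Convert to per acre: 64.8077 × 0.404694 = 26.2273 kg.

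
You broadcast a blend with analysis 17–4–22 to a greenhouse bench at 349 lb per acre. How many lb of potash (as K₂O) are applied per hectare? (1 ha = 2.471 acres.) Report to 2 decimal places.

189.72 lb K₂O per hectare

K₂O per acre = 349 × 22% = 76.78 lb.
Convert to per hectare: 76.78 × 2.471 = 189.723 lb.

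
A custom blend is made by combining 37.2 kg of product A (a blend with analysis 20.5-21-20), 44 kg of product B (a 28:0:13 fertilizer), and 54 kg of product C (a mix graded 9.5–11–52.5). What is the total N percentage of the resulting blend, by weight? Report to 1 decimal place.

Total mass = 37.2 + 44 + 54 = 135.2 kg.
N mass = 20.5%×37.2 + 28%×44 + 9.5%×54 = 25.076 kg.
% N = 25.076 / 135.2 = 18.5473%.

18.5% N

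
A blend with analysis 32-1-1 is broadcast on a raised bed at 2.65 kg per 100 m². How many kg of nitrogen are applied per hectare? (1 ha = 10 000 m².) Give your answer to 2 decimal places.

84.80 kg N per hectare

nitrogen per 100 m² = 2.65 × 32% = 0.848 kg.
Convert to per hectare: 0.848 × 100 = 84.8 kg.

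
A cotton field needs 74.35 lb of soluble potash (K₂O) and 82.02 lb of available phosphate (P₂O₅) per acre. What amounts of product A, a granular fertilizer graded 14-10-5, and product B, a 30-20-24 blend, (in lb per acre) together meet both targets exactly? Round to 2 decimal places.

Per-acre balance (a = product A, b = product B):
K₂O: 0.05·a + 0.24·b = 74.35
P₂O₅: 0.1·a + 0.2·b = 82.02
From row1: a = (74.35 − 0.24·b) / 0.05.
Into row2: 0.1·(74.35 − 0.24·b)/0.05 + 0.2·b = 82.02 → b = 238.143, a = 343.914.

343.91 lb product A, 238.14 lb product B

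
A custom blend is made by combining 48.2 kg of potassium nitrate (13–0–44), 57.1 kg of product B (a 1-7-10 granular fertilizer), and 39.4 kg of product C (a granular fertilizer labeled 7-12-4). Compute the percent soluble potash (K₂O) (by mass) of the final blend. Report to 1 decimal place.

19.7% K₂O

Total mass = 48.2 + 57.1 + 39.4 = 144.7 kg.
K₂O mass = 44%×48.2 + 10%×57.1 + 4%×39.4 = 28.494 kg.
% K₂O = 28.494 / 144.7 = 19.6918%.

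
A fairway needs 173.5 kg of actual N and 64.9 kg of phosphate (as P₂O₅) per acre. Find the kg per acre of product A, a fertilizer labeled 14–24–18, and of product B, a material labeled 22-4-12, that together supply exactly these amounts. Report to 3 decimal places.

155.466 kg product A, 689.703 kg product B

Let a = kg of product A, b = kg of product B (per acre).
N: 0.14·a + 0.22·b = 173.5
P₂O₅: 0.24·a + 0.04·b = 64.9
Eliminate a: (row1) − 0.14/0.24·(row2) → 0.196667·b = 135.642, so b = 689.7034.
Back-substitute: a = (173.5 − 0.22·689.7034) / 0.14 = 155.4661.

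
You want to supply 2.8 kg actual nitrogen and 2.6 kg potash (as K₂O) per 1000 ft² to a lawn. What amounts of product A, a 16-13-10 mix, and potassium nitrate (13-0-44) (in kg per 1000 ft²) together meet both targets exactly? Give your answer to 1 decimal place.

With a, b = kg per 1000 ft² of product A and potassium nitrate:
N: 0.16·a + 0.13·b = 2.8
K₂O: 0.1·a + 0.44·b = 2.6
Eliminate a: (row1) − 0.16/0.1·(row2) → -0.574·b = -1.36, so b = 2.36934.
Back-substitute: a = (2.8 − 0.13·2.36934) / 0.16 = 15.5749.

15.6 kg product A, 2.4 kg potassium nitrate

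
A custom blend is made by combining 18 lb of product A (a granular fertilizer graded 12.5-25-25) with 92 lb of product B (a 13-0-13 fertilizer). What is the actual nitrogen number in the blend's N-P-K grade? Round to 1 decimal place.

Total mass = 18 + 92 = 110 lb.
N mass = 12.5%×18 + 13%×92 = 14.21 lb.
% N = 14.21 / 110 = 12.9182%.

12.9% N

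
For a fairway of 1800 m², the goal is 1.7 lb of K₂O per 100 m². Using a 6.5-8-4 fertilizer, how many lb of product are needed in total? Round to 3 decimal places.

765.000 lb

Product per 100 m² = 1.7 / 4% = 42.5 lb.
Total product = 42.5 × 1800 / 100 = 765 lb.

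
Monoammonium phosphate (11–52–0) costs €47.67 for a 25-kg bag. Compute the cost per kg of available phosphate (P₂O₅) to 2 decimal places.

P₂O₅ in bag = 25 × 52% = 13 kg.
Cost per kg P₂O₅ = €47.67 / 13 = €3.6669.

€3.67 per kg P₂O₅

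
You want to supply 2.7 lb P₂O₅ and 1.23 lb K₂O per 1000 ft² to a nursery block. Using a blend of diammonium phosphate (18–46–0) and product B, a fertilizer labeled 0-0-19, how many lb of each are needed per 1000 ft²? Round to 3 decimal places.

With a, b = lb per 1000 ft² of diammonium phosphate and product B:
P₂O₅: 0.46·a + 0·b = 2.7
K₂O: 0·a + 0.19·b = 1.23
Solving simultaneously: a = 5.86957, b = 6.47368.

5.870 lb diammonium phosphate, 6.474 lb product B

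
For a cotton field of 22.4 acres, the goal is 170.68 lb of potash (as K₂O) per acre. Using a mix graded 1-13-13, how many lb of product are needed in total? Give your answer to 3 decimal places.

Product per acre = 170.68 / 13% = 1312.92 lb.
Total product = 1312.92 × 22.4 = 29409.4769 lb.

29409.477 lb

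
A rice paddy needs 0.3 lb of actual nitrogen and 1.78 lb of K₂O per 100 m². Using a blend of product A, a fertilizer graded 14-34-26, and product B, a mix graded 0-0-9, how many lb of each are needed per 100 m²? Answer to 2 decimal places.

2.14 lb product A, 13.59 lb product B

Let a = lb of product A, b = lb of product B (per 100 m²).
N: 0.14·a + 0·b = 0.3
K₂O: 0.26·a + 0.09·b = 1.78
Solving simultaneously: a = 2.14286, b = 13.5873.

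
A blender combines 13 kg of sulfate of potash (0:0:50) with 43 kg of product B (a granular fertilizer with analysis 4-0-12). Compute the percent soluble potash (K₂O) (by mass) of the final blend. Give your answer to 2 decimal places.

20.82% K₂O

Total mass = 13 + 43 = 56 kg.
K₂O mass = 50%×13 + 12%×43 = 11.66 kg.
% K₂O = 11.66 / 56 = 20.8214%.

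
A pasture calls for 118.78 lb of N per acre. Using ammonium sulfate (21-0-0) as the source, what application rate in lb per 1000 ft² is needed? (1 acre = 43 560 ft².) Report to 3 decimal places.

Product per acre = 118.78 / 21% = 565.619 lb.
Convert to per 1000 ft²: 565.619 × 0.0229568 = 12.9848 lb.

12.985 lb of product per thousand sq ft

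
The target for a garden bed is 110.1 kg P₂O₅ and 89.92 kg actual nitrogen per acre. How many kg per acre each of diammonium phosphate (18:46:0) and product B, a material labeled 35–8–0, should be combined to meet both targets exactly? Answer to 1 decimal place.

Per-acre balance (a = diammonium phosphate, b = product B):
P₂O₅: 0.46·a + 0.08·b = 110.1
N: 0.18·a + 0.35·b = 89.92
Eliminate a: (row1) − 0.46/0.18·(row2) → -0.814444·b = -119.696, so b = 146.966.
Back-substitute: a = (110.1 − 0.08·146.966) / 0.46 = 213.789.

213.8 kg diammonium phosphate, 147.0 kg product B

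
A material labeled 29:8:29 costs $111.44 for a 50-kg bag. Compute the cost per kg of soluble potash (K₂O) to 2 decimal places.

K₂O in bag = 50 × 29% = 14.5 kg.
Cost per kg K₂O = $111.44 / 14.5 = $7.6855.

$7.69 per kg K₂O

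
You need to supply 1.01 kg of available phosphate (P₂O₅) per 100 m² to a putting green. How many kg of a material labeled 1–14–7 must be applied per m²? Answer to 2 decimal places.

0.07 kg of product per sq m

Product per 100 m² = 1.01 / 14% = 7.21429 kg.
Convert to per m²: 7.21429 × 0.01 = 0.0721429 kg.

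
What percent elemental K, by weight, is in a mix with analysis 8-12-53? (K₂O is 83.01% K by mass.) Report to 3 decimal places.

%K = 53 × 0.8301 = 43.9953%.

43.995% K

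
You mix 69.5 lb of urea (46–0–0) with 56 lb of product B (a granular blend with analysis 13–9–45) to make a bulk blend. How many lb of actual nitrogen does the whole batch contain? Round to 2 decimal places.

N mass = 46%×69.5 + 13%×56 = 39.25 lb.

39.25 lb N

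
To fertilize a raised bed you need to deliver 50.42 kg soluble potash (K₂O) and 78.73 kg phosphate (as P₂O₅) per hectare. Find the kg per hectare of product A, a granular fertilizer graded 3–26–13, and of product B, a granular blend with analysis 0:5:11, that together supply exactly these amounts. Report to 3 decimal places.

Let a = kg of product A, b = kg of product B (per hectare).
K₂O: 0.13·a + 0.11·b = 50.42
P₂O₅: 0.26·a + 0.05·b = 78.73
From row1: a = (50.42 − 0.11·b) / 0.13.
Into row2: 0.26·(50.42 − 0.11·b)/0.13 + 0.05·b = 78.73 → b = 130.0588, a = 277.7964.

277.796 kg product A, 130.059 kg product B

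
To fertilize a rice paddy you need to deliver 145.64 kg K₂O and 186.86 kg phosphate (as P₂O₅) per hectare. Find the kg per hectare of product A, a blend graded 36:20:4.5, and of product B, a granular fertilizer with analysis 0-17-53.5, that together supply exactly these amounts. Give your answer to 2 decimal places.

Per-hectare balance (a = product A, b = product B):
K₂O: 0.045·a + 0.535·b = 145.64
P₂O₅: 0.2·a + 0.17·b = 186.86
From row1: a = (145.64 − 0.535·b) / 0.045.
Into row2: 0.2·(145.64 − 0.535·b)/0.045 + 0.17·b = 186.86 → b = 208.549, a = 757.034.

757.03 kg product A, 208.55 kg product B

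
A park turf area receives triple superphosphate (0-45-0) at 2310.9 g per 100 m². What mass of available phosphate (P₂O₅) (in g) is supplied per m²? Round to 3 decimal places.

P₂O₅ per 100 m² = 2310.9 × 45% = 1039.9 g.
Convert to per m²: 1039.9 × 0.01 = 10.3991 g.

10.399 g P₂O₅ per sq m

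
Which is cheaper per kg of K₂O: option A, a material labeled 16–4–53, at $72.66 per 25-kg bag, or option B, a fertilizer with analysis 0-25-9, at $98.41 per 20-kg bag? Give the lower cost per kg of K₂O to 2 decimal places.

$5.48 per kg K₂O (option A)

option A: K₂O per bag = 25 × 53% = 13.25 kg; cost = 72.66 / 13.25 = $5.4838/kg K₂O.
option B: K₂O per bag = 20 × 9% = 1.8 kg; cost = 98.41 / 1.8 = $54.6722/kg K₂O.
option A is cheaper.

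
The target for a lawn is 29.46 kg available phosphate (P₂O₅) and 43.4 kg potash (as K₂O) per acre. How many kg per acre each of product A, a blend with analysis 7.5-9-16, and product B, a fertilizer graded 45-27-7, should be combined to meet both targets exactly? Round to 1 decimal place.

261.7 kg product A, 21.9 kg product B

Per-acre balance (a = product A, b = product B):
P₂O₅: 0.09·a + 0.27·b = 29.46
K₂O: 0.16·a + 0.07·b = 43.4
Eliminate b: (row1) − 0.27/0.07·(row2) → -0.527143·a = -137.94, so a = 261.675.
Then b = (43.4 − 0.16·261.675) / 0.07 = 21.8862.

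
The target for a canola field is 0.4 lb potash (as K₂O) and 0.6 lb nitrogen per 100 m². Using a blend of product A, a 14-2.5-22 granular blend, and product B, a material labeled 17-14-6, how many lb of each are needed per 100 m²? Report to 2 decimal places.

1.10 lb product A, 2.62 lb product B

With a, b = lb per 100 m² of product A and product B:
K₂O: 0.22·a + 0.06·b = 0.4
N: 0.14·a + 0.17·b = 0.6
From row1: a = (0.4 − 0.06·b) / 0.22.
Into row2: 0.14·(0.4 − 0.06·b)/0.22 + 0.17·b = 0.6 → b = 2.62069, a = 1.10345.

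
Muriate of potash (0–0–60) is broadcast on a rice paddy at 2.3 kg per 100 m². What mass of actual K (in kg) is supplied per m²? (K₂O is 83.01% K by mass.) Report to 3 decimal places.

K₂O per 100 m² = 2.3 × 60% = 1.38 kg.
Elemental K = 1.38 × 0.8301 = 1.14554 kg per 100 m².
Convert to per m²: 1.14554 × 0.01 = 0.0114554 kg.

0.011 kg K per sq m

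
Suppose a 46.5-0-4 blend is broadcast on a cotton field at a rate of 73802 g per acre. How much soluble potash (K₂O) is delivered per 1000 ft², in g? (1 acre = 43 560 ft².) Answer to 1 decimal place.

67.8 g K₂O per thousand sq ft

K₂O per acre = 73802 × 4% = 2952.08 g.
Convert to per 1000 ft²: 2952.08 × 0.0229568 = 67.7704 g.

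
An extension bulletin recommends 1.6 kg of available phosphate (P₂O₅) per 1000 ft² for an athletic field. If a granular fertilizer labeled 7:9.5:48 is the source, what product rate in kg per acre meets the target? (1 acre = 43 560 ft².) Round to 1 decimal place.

Product per 1000 ft² = 1.6 / 9.5% = 16.8421 kg.
Convert to per acre: 16.8421 × 43.56 = 733.642 kg.

733.6 kg of product per acre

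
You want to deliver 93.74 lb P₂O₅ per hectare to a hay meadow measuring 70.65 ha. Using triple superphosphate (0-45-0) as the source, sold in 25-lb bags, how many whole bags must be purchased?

Product per hectare = 93.74 / 45% = 208.311 lb.
Total product = 208.311 × 70.65 = 14717.2 lb.
Bags = ⌈14717.2 / 25⌉ = 589.

589 bags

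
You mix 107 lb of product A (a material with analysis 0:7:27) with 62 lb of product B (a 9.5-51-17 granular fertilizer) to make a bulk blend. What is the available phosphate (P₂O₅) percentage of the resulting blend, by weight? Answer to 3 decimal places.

Total mass = 107 + 62 = 169 lb.
P₂O₅ mass = 7%×107 + 51%×62 = 39.11 lb.
% P₂O₅ = 39.11 / 169 = 23.14201%.

23.142% P₂O₅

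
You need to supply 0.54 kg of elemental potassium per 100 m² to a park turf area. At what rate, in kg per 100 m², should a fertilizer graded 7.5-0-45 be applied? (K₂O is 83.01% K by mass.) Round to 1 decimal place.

1.4 kg of product per hundred sq m

As K₂O: 0.54 / 0.8301 = 0.650524 kg per 100 m².
Product per 100 m² = 0.650524 / 45% = 1.44561 kg.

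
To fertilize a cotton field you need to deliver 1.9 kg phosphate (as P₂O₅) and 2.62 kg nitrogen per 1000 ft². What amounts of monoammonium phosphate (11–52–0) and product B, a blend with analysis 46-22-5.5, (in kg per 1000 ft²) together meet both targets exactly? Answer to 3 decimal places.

1.384 kg monoammonium phosphate, 5.365 kg product B

With a, b = kg per 1000 ft² of monoammonium phosphate and product B:
P₂O₅: 0.52·a + 0.22·b = 1.9
N: 0.11·a + 0.46·b = 2.62
Eliminate b: (row1) − 0.22/0.46·(row2) → 0.467391·a = 0.646957, so a = 1.38419.
Then b = (2.62 − 0.11·1.38419) / 0.46 = 5.36465.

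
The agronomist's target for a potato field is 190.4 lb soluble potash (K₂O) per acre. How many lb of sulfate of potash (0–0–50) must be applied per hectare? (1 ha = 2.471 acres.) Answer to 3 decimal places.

Product per acre = 190.4 / 50% = 380.8 lb.
Convert to per hectare: 380.8 × 2.471 = 940.9568 lb.

940.957 lb of product per hectare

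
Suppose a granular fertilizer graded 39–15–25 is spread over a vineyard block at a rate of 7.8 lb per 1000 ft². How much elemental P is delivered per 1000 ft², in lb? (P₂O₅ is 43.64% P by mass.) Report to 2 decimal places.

0.51 lb P per thousand sq ft

P₂O₅ per 1000 ft² = 7.8 × 15% = 1.17 lb.
Elemental P = 1.17 × 0.4364 = 0.510588 lb per 1000 ft².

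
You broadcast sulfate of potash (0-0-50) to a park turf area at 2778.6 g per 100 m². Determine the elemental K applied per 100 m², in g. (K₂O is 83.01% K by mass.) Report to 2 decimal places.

K₂O per 100 m² = 2778.6 × 50% = 1389.3 g.
Elemental K = 1389.3 × 0.8301 = 1153.258 g per 100 m².

1153.26 g K per hundred sq m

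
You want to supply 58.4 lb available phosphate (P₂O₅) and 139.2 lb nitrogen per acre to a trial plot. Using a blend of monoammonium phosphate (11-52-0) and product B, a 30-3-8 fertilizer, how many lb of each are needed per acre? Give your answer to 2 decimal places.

With a, b = lb per acre of monoammonium phosphate and product B:
P₂O₅: 0.52·a + 0.03·b = 58.4
N: 0.11·a + 0.3·b = 139.2
Solving simultaneously: a = 87.387, b = 431.958.

87.39 lb monoammonium phosphate, 431.96 lb product B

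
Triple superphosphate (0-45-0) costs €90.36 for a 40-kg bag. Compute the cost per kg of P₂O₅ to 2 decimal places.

€5.02 per kg P₂O₅

P₂O₅ in bag = 40 × 45% = 18 kg.
Cost per kg P₂O₅ = €90.36 / 18 = €5.0200.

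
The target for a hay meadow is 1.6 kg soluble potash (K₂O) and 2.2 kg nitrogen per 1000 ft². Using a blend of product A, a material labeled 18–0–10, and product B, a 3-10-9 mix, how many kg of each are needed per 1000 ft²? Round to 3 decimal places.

11.364 kg product A, 5.152 kg product B

Per-1000 ft² balance (a = product A, b = product B):
K₂O: 0.1·a + 0.09·b = 1.6
N: 0.18·a + 0.03·b = 2.2
Eliminate b: (row1) − 0.09/0.03·(row2) → -0.44·a = -5, so a = 11.3636.
Then b = (2.2 − 0.18·11.3636) / 0.03 = 5.15152.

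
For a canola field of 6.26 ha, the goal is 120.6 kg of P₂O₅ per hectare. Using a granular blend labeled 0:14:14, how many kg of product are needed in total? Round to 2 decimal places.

5392.54 kg

Product per hectare = 120.6 / 14% = 861.429 kg.
Total product = 861.429 × 6.26 = 5392.543 kg.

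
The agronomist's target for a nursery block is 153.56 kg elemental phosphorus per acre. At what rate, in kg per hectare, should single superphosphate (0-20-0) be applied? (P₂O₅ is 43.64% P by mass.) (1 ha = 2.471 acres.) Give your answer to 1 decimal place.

4347.5 kg of product per hectare

As P₂O₅: 153.56 / 0.4364 = 351.879 kg per acre.
Product per acre = 351.879 / 20% = 1759.4 kg.
Convert to per hectare: 1759.4 × 2.471 = 4347.47 kg.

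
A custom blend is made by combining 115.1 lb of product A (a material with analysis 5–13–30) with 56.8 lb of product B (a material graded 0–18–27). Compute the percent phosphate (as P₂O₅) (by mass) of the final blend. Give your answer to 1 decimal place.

Total mass = 115.1 + 56.8 = 171.9 lb.
P₂O₅ mass = 13%×115.1 + 18%×56.8 = 25.187 lb.
% P₂O₅ = 25.187 / 171.9 = 14.6521%.

14.7% P₂O₅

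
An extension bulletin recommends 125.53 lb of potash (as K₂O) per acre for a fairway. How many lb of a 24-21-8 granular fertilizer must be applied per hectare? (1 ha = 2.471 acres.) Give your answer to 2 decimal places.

3877.31 lb of product per hectare

Product per acre = 125.53 / 8% = 1569.12 lb.
Convert to per hectare: 1569.12 × 2.471 = 3877.308 lb.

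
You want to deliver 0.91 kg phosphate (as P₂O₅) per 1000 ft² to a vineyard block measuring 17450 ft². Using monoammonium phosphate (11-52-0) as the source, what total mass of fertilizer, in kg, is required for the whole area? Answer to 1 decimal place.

30.5 kg

Product per 1000 ft² = 0.91 / 52% = 1.75 kg.
Total product = 1.75 × 17450 / 1000 = 30.5375 kg.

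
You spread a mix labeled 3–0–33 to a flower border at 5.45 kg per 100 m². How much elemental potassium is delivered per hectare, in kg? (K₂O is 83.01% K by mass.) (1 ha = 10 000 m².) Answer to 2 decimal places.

149.29 kg K per hectare

K₂O per 100 m² = 5.45 × 33% = 1.7985 kg.
Elemental K = 1.7985 × 0.8301 = 1.49293 kg per 100 m².
Convert to per hectare: 1.49293 × 100 = 149.293 kg.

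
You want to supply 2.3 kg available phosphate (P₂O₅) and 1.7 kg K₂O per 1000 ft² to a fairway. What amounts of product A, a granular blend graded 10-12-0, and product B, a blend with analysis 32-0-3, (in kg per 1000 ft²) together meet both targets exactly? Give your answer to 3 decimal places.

With a, b = kg per 1000 ft² of product A and product B:
P₂O₅: 0.12·a + 0·b = 2.3
K₂O: 0·a + 0.03·b = 1.7
Solving simultaneously: a = 19.1667, b = 56.6667.

19.167 kg product A, 56.667 kg product B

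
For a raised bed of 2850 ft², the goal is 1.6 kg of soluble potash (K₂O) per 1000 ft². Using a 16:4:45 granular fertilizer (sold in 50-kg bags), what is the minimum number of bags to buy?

1 bags

Product per 1000 ft² = 1.6 / 45% = 3.55556 kg.
Total product = 3.55556 × 2850 / 1000 = 10.1333 kg.
Bags = ⌈10.1333 / 50⌉ = 1.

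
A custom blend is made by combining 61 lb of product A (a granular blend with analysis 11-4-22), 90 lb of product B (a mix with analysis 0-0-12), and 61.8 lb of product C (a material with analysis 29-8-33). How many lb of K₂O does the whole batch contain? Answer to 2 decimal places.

44.61 lb K₂O

K₂O mass = 22%×61 + 12%×90 + 33%×61.8 = 44.614 lb.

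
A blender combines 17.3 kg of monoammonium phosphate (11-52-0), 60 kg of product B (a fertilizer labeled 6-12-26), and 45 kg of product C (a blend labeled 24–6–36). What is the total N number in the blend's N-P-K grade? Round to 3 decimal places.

Total mass = 17.3 + 60 + 45 = 122.3 kg.
N mass = 11%×17.3 + 6%×60 + 24%×45 = 16.303 kg.
% N = 16.303 / 122.3 = 13.3303%.

13.330% N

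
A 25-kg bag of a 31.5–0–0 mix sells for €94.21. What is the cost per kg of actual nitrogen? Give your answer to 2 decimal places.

N in bag = 25 × 31.5% = 7.875 kg.
Cost per kg N = €94.21 / 7.875 = €11.9632.

€11.96 per kg N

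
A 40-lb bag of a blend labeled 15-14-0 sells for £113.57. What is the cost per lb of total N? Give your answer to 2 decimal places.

N in bag = 40 × 15% = 6 lb.
Cost per lb N = £113.57 / 6 = £18.9283.

£18.93 per lb N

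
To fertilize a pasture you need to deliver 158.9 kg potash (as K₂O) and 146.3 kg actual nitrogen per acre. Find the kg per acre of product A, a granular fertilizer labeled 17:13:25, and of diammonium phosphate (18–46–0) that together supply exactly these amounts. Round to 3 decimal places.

Let a = kg of product A, b = kg of diammonium phosphate (per acre).
K₂O: 0.25·a + 0·b = 158.9
N: 0.17·a + 0.18·b = 146.3
Solving simultaneously: a = 635.6, b = 212.4889.

635.600 kg product A, 212.489 kg diammonium phosphate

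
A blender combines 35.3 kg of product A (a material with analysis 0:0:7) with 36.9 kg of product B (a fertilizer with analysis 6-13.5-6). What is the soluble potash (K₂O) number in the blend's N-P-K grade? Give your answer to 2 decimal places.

Total mass = 35.3 + 36.9 = 72.2 kg.
K₂O mass = 7%×35.3 + 6%×36.9 = 4.685 kg.
% K₂O = 4.685 / 72.2 = 6.48892%.

6.49% K₂O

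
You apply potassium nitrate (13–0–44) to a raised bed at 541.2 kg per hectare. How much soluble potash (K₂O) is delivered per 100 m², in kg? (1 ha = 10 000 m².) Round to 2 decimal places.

2.38 kg K₂O per hundred sq m

K₂O per hectare = 541.2 × 44% = 238.128 kg.
Convert to per 100 m²: 238.128 × 0.01 = 2.38128 kg.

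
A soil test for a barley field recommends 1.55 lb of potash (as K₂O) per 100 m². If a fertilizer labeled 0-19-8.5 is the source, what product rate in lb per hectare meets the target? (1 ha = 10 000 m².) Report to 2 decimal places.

1823.53 lb of product per hectare

Product per 100 m² = 1.55 / 8.5% = 18.2353 lb.
Convert to per hectare: 18.2353 × 100 = 1823.529 lb.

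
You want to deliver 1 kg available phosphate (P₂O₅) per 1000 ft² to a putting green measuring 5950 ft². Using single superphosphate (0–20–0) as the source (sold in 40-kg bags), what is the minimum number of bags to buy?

Product per 1000 ft² = 1 / 20% = 5 kg.
Total product = 5 × 5950 / 1000 = 29.75 kg.
Bags = ⌈29.75 / 40⌉ = 1.

1 bags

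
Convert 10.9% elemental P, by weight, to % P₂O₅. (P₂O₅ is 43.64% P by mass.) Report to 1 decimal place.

25.0% P₂O₅

%P₂O₅ = 10.9 / 0.4364 = 24.9771%.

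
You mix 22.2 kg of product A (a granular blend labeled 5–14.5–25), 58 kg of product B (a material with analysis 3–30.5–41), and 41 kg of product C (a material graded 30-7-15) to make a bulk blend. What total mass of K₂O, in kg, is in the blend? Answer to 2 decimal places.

35.48 kg K₂O

K₂O mass = 25%×22.2 + 41%×58 + 15%×41 = 35.48 kg.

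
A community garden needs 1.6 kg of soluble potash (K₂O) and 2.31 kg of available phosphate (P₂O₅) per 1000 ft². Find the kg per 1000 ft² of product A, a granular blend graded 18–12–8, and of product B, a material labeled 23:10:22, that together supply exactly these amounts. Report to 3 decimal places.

18.924 kg product A, 0.391 kg product B

With a, b = kg per 1000 ft² of product A and product B:
K₂O: 0.08·a + 0.22·b = 1.6
P₂O₅: 0.12·a + 0.1·b = 2.31
Eliminate a: (row1) − 0.08/0.12·(row2) → 0.153333·b = 0.06, so b = 0.391304.
Back-substitute: a = (1.6 − 0.22·0.391304) / 0.08 = 18.9239.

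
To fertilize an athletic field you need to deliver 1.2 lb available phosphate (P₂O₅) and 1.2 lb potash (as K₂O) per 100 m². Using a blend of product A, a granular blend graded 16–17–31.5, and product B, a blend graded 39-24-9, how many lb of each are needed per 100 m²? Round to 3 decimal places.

2.985 lb product A, 2.886 lb product B

Let a = lb of product A, b = lb of product B (per 100 m²).
P₂O₅: 0.17·a + 0.24·b = 1.2
K₂O: 0.315·a + 0.09·b = 1.2
Eliminate b: (row1) − 0.24/0.09·(row2) → -0.67·a = -2, so a = 2.98507.
Then b = (1.2 − 0.315·2.98507) / 0.09 = 2.88557.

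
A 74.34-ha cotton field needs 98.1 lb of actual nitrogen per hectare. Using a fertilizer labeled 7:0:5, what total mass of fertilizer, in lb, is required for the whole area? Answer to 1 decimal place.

Product per hectare = 98.1 / 7% = 1401.43 lb.
Total product = 1401.43 × 74.34 = 104182.2 lb.

104182.2 lb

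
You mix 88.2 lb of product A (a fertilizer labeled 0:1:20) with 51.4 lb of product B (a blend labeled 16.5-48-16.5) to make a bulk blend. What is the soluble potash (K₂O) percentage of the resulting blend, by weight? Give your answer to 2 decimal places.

Total mass = 88.2 + 51.4 = 139.6 lb.
K₂O mass = 20%×88.2 + 16.5%×51.4 = 26.121 lb.
% K₂O = 26.121 / 139.6 = 18.7113%.

18.71% K₂O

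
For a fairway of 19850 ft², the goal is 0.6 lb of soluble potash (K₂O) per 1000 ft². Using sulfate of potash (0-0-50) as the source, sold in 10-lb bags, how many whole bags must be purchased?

Product per 1000 ft² = 0.6 / 50% = 1.2 lb.
Total product = 1.2 × 19850 / 1000 = 23.82 lb.
Bags = ⌈23.82 / 10⌉ = 3.

3 bags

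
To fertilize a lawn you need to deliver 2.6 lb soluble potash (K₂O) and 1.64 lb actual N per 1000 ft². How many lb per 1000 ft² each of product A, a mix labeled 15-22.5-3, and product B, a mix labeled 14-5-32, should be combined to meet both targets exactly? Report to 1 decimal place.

3.7 lb product A, 7.8 lb product B

With a, b = lb per 1000 ft² of product A and product B:
K₂O: 0.03·a + 0.32·b = 2.6
N: 0.15·a + 0.14·b = 1.64
Eliminate a: (row1) − 0.03/0.15·(row2) → 0.292·b = 2.272, so b = 7.78082.
Back-substitute: a = (2.6 − 0.32·7.78082) / 0.03 = 3.67123.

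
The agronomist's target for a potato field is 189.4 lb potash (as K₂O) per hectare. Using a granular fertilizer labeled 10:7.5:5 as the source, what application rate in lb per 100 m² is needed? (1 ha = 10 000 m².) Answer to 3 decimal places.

37.880 lb of product per hundred sq m

Product per hectare = 189.4 / 5% = 3788 lb.
Convert to per 100 m²: 3788 × 0.01 = 37.88 lb.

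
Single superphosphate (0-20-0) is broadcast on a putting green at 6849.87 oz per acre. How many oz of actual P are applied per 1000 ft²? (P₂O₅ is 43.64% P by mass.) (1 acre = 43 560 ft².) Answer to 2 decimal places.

P₂O₅ per acre = 6849.87 × 20% = 1369.97 oz.
Elemental P = 1369.97 × 0.4364 = 597.857 oz per acre.
Convert to per 1000 ft²: 597.857 × 0.0229568 = 13.7249 oz.

13.72 oz P per thousand sq ft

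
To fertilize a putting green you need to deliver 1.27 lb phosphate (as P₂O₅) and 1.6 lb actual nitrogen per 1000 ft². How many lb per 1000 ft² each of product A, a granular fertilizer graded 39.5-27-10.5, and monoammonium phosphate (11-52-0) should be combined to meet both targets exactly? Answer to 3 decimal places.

With a, b = lb per 1000 ft² of product A and monoammonium phosphate:
P₂O₅: 0.27·a + 0.52·b = 1.27
N: 0.395·a + 0.11·b = 1.6
Eliminate b: (row1) − 0.52/0.11·(row2) → -1.59727·a = -6.29364, so a = 3.94024.
Then b = (1.6 − 0.395·3.94024) / 0.11 = 0.396414.

3.940 lb product A, 0.396 lb monoammonium phosphate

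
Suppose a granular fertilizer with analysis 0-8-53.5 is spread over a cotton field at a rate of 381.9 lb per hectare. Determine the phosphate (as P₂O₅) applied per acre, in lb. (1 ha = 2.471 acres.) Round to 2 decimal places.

P₂O₅ per hectare = 381.9 × 8% = 30.552 lb.
Convert to per acre: 30.552 × 0.404694 = 12.3642 lb.

12.36 lb P₂O₅ per acre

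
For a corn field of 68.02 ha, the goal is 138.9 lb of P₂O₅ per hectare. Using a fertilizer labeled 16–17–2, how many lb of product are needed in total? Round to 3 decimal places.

55576.341 lb

Product per hectare = 138.9 / 17% = 817.059 lb.
Total product = 817.059 × 68.02 = 55576.3412 lb.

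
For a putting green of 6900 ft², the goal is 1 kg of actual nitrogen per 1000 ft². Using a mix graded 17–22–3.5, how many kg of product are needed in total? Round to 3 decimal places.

40.588 kg

Product per 1000 ft² = 1 / 17% = 5.88235 kg.
Total product = 5.88235 × 6900 / 1000 = 40.5882 kg.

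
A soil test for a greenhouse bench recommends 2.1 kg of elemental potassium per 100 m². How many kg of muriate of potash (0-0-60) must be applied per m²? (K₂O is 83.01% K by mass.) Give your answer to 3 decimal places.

As K₂O: 2.1 / 0.8301 = 2.52982 kg per 100 m².
Product per 100 m² = 2.52982 / 60% = 4.21636 kg.
Convert to per m²: 4.21636 × 0.01 = 0.0421636 kg.

0.042 kg of product per sq m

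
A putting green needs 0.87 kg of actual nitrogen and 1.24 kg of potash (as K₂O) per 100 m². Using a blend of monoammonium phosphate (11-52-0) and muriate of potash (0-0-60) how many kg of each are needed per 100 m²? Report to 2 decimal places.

Let a = kg of monoammonium phosphate, b = kg of muriate of potash (per 100 m²).
N: 0.11·a + 0·b = 0.87
K₂O: 0·a + 0.6·b = 1.24
Solving simultaneously: a = 7.90909, b = 2.06667.

7.91 kg monoammonium phosphate, 2.07 kg muriate of potash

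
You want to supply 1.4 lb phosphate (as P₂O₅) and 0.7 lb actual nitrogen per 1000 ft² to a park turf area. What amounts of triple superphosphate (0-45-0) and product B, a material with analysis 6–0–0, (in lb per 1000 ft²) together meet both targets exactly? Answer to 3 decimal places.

With a, b = lb per 1000 ft² of triple superphosphate and product B:
P₂O₅: 0.45·a + 0·b = 1.4
N: 0·a + 0.06·b = 0.7
Solving simultaneously: a = 3.11111, b = 11.6667.

3.111 lb triple superphosphate, 11.667 lb product B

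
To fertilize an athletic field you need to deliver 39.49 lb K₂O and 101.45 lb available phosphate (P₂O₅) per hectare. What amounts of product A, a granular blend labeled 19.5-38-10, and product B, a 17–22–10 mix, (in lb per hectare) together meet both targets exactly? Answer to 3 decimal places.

91.075 lb product A, 303.825 lb product B

Let a = lb of product A, b = lb of product B (per hectare).
K₂O: 0.1·a + 0.1·b = 39.49
P₂O₅: 0.38·a + 0.22·b = 101.45
Eliminate b: (row1) − 0.1/0.22·(row2) → -0.0727273·a = -6.62364, so a = 91.075.
Then b = (101.45 − 0.38·91.075) / 0.22 = 303.825.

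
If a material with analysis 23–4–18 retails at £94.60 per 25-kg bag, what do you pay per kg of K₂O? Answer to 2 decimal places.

£21.02 per kg K₂O

K₂O in bag = 25 × 18% = 4.5 kg.
Cost per kg K₂O = £94.60 / 4.5 = £21.0222.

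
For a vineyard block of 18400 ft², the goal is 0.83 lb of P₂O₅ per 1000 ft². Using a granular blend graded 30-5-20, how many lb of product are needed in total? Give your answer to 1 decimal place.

Product per 1000 ft² = 0.83 / 5% = 16.6 lb.
Total product = 16.6 × 18400 / 1000 = 305.44 lb.

305.4 lb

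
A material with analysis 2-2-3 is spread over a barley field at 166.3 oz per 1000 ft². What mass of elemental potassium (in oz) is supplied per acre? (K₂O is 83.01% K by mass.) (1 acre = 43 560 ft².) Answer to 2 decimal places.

180.40 oz K per acre

K₂O per 1000 ft² = 166.3 × 3% = 4.989 oz.
Elemental K = 4.989 × 0.8301 = 4.14137 oz per 1000 ft².
Convert to per acre: 4.14137 × 43.56 = 180.398 oz.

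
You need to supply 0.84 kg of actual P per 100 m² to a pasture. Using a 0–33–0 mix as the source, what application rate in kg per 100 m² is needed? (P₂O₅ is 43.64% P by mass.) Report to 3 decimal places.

As P₂O₅: 0.84 / 0.4364 = 1.92484 kg per 100 m².
Product per 100 m² = 1.92484 / 33% = 5.83285 kg.

5.833 kg of product per hundred sq m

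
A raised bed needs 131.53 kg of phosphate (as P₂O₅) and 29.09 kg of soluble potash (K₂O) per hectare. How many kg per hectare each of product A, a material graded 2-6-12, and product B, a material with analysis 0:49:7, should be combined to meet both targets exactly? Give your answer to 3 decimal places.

92.436 kg product A, 257.110 kg product B

Per-hectare balance (a = product A, b = product B):
P₂O₅: 0.06·a + 0.49·b = 131.53
K₂O: 0.12·a + 0.07·b = 29.09
From row1: a = (131.53 − 0.49·b) / 0.06.
Into row2: 0.12·(131.53 − 0.49·b)/0.06 + 0.07·b = 29.09 → b = 257.1099, a = 92.4359.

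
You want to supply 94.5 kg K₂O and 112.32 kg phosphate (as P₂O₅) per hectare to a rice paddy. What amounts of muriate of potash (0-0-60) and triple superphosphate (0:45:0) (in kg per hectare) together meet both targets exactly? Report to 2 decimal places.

157.50 kg muriate of potash, 249.60 kg triple superphosphate

Per-hectare balance (a = muriate of potash, b = triple superphosphate):
K₂O: 0.6·a + 0·b = 94.5
P₂O₅: 0·a + 0.45·b = 112.32
Solving simultaneously: a = 157.5, b = 249.6.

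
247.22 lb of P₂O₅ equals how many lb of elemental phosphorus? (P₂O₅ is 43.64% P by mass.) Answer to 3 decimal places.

P = 247.22 × 0.4364 = 107.8868 lb.

107.887 lb P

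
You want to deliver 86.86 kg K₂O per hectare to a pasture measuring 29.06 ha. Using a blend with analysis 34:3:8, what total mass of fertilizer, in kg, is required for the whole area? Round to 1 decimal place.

Product per hectare = 86.86 / 8% = 1085.75 kg.
Total product = 1085.75 × 29.06 = 31551.89 kg.

31551.9 kg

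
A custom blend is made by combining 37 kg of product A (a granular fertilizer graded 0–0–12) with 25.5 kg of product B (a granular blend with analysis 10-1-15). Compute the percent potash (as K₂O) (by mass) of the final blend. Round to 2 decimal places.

13.22% K₂O

Total mass = 37 + 25.5 = 62.5 kg.
K₂O mass = 12%×37 + 15%×25.5 = 8.265 kg.
% K₂O = 8.265 / 62.5 = 13.224%.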